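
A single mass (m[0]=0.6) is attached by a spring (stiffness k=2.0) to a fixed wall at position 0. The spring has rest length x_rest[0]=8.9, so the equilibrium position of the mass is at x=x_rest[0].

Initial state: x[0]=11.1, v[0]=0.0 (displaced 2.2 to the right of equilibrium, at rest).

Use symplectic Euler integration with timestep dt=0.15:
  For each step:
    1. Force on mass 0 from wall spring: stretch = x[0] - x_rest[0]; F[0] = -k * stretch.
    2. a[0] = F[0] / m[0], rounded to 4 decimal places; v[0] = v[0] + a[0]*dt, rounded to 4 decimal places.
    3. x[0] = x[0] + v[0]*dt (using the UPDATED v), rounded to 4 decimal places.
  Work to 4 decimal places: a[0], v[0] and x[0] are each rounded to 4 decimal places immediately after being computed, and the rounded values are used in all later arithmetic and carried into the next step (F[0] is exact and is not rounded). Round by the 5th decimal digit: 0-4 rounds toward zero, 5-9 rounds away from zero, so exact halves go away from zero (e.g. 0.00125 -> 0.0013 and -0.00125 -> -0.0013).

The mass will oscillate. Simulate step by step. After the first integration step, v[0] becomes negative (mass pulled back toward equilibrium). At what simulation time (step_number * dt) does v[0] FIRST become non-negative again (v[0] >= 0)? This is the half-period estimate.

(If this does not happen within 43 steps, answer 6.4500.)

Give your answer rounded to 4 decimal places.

Answer: 1.8000

Derivation:
Step 0: x=[11.1000] v=[0.0000]
Step 1: x=[10.9350] v=[-1.1000]
Step 2: x=[10.6174] v=[-2.1175]
Step 3: x=[10.1710] v=[-2.9762]
Step 4: x=[9.6292] v=[-3.6117]
Step 5: x=[9.0328] v=[-3.9763]
Step 6: x=[8.4264] v=[-4.0427]
Step 7: x=[7.8555] v=[-3.8059]
Step 8: x=[7.3630] v=[-3.2836]
Step 9: x=[6.9857] v=[-2.5151]
Step 10: x=[6.7520] v=[-1.5580]
Step 11: x=[6.6794] v=[-0.4840]
Step 12: x=[6.7733] v=[0.6263]
First v>=0 after going negative at step 12, time=1.8000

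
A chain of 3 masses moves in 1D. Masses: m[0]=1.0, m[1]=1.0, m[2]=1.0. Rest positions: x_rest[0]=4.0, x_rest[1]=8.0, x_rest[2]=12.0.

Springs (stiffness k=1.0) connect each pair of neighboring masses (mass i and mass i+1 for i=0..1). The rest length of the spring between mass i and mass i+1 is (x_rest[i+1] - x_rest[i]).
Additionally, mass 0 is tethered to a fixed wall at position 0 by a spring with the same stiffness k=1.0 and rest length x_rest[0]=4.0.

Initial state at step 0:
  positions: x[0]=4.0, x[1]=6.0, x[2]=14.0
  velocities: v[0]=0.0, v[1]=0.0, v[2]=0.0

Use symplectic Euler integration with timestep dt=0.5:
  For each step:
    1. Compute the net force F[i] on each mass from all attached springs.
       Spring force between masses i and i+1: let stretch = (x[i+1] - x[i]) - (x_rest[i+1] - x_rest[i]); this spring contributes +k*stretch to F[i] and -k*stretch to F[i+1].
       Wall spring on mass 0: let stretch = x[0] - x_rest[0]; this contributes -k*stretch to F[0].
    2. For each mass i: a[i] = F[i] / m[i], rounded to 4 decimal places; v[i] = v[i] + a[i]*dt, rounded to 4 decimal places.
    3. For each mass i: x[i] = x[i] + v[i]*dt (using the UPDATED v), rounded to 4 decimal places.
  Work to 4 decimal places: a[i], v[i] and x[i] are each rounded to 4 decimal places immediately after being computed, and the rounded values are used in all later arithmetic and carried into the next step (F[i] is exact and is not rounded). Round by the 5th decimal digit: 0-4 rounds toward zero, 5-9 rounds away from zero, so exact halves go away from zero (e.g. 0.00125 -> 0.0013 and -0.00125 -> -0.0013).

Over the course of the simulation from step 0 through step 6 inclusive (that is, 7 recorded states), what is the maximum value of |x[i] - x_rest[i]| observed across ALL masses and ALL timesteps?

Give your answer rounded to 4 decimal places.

Step 0: x=[4.0000 6.0000 14.0000] v=[0.0000 0.0000 0.0000]
Step 1: x=[3.5000 7.5000 13.0000] v=[-1.0000 3.0000 -2.0000]
Step 2: x=[3.1250 9.3750 11.6250] v=[-0.7500 3.7500 -2.7500]
Step 3: x=[3.5313 10.2500 10.6875] v=[0.8125 1.7500 -1.8750]
Step 4: x=[4.7344 9.5547 10.6406] v=[2.4062 -1.3906 -0.0938]
Step 5: x=[5.9590 7.9258 11.3223] v=[2.4492 -3.2578 1.3633]
Step 6: x=[6.1856 6.6543 12.1549] v=[0.4531 -2.5430 1.6651]
Max displacement = 2.2500

Answer: 2.2500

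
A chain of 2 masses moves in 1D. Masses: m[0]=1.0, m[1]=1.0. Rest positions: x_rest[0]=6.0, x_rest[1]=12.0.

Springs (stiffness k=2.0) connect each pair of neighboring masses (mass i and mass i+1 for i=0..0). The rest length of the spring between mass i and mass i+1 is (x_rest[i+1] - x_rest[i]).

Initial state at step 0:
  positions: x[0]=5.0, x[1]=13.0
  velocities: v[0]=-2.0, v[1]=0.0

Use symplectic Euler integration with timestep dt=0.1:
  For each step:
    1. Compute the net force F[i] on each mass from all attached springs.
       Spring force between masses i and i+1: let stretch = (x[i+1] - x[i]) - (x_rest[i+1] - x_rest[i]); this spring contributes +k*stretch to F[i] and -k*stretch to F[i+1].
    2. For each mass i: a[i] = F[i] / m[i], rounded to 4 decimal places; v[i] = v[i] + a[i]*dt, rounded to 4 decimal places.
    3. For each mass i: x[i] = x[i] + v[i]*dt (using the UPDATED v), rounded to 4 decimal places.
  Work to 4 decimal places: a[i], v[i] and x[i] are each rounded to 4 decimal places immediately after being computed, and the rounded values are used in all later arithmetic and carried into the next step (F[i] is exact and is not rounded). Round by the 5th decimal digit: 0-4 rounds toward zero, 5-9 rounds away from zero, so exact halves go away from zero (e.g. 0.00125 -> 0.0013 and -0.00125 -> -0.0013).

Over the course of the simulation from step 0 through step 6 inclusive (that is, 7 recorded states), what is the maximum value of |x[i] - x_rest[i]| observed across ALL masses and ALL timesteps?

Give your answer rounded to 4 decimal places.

Answer: 1.3845

Derivation:
Step 0: x=[5.0000 13.0000] v=[-2.0000 0.0000]
Step 1: x=[4.8400 12.9600] v=[-1.6000 -0.4000]
Step 2: x=[4.7224 12.8776] v=[-1.1760 -0.8240]
Step 3: x=[4.6479 12.7521] v=[-0.7450 -1.2550]
Step 4: x=[4.6155 12.5845] v=[-0.3242 -1.6758]
Step 5: x=[4.6225 12.3775] v=[0.0696 -2.0696]
Step 6: x=[4.6646 12.1354] v=[0.4206 -2.4206]
Max displacement = 1.3845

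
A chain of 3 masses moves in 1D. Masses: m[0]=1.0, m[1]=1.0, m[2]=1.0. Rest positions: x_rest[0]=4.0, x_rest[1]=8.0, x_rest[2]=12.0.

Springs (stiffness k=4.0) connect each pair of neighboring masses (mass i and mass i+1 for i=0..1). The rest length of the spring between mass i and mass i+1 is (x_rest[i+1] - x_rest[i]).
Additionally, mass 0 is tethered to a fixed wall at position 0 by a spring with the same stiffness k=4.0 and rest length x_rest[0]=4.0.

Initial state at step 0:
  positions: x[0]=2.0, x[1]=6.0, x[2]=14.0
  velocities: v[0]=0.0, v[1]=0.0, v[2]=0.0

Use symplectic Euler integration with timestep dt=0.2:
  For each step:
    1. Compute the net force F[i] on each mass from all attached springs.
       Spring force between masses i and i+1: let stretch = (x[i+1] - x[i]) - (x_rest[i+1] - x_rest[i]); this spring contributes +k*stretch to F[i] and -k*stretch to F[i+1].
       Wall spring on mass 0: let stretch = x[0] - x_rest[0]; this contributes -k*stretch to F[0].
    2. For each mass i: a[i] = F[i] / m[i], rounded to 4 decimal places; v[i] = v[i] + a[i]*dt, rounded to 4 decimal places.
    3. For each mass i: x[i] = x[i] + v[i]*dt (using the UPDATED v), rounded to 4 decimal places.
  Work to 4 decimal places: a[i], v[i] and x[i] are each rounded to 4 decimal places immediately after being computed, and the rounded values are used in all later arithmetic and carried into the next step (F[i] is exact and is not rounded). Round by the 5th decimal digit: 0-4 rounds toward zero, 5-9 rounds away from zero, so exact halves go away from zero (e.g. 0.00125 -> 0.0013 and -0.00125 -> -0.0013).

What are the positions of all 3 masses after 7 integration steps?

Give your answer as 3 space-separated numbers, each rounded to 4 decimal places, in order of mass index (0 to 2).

Step 0: x=[2.0000 6.0000 14.0000] v=[0.0000 0.0000 0.0000]
Step 1: x=[2.3200 6.6400 13.3600] v=[1.6000 3.2000 -3.2000]
Step 2: x=[2.9600 7.6640 12.2848] v=[3.2000 5.1200 -5.3760]
Step 3: x=[3.8790 8.6747 11.1103] v=[4.5952 5.0534 -5.8726]
Step 4: x=[4.9447 9.3078 10.1861] v=[5.3286 3.1653 -4.6211]
Step 5: x=[5.9174 9.3833 9.7614] v=[4.8633 0.3775 -2.1237]
Step 6: x=[6.4978 8.9648 9.9162] v=[2.9021 -2.0927 0.7738]
Step 7: x=[6.4333 8.3038 10.5587] v=[-0.3225 -3.3052 3.2127]

Answer: 6.4333 8.3038 10.5587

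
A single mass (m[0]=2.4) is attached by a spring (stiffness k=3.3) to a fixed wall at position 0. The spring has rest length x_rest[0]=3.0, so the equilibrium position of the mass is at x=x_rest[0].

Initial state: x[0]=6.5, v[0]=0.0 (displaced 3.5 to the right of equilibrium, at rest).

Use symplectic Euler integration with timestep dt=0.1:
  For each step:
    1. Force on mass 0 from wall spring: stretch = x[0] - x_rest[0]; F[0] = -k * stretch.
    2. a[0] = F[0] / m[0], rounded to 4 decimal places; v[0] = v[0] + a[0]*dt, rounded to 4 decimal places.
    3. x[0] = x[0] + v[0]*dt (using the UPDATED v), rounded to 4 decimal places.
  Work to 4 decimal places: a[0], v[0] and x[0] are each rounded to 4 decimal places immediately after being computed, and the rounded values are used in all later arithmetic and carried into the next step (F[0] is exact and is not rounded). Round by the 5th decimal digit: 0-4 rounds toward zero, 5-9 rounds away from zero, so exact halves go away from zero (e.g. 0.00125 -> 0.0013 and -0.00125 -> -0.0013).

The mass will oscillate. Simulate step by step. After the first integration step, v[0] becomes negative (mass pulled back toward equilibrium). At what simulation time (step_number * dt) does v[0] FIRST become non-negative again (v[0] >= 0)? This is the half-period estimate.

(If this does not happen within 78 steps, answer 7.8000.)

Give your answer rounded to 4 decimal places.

Step 0: x=[6.5000] v=[0.0000]
Step 1: x=[6.4519] v=[-0.4813]
Step 2: x=[6.3563] v=[-0.9559]
Step 3: x=[6.2146] v=[-1.4174]
Step 4: x=[6.0287] v=[-1.8594]
Step 5: x=[5.8011] v=[-2.2759]
Step 6: x=[5.5350] v=[-2.6611]
Step 7: x=[5.2340] v=[-3.0097]
Step 8: x=[4.9023] v=[-3.3169]
Step 9: x=[4.5445] v=[-3.5785]
Step 10: x=[4.1654] v=[-3.7909]
Step 11: x=[3.7703] v=[-3.9511]
Step 12: x=[3.3646] v=[-4.0570]
Step 13: x=[2.9539] v=[-4.1071]
Step 14: x=[2.5438] v=[-4.1008]
Step 15: x=[2.1400] v=[-4.0381]
Step 16: x=[1.7480] v=[-3.9199]
Step 17: x=[1.3732] v=[-3.7478]
Step 18: x=[1.0208] v=[-3.5241]
Step 19: x=[0.6956] v=[-3.2520]
Step 20: x=[0.4021] v=[-2.9351]
Step 21: x=[0.1443] v=[-2.5779]
Step 22: x=[-0.0742] v=[-2.1852]
Step 23: x=[-0.2505] v=[-1.7625]
Step 24: x=[-0.3821] v=[-1.3156]
Step 25: x=[-0.4672] v=[-0.8506]
Step 26: x=[-0.5046] v=[-0.3739]
Step 27: x=[-0.4938] v=[0.1080]
First v>=0 after going negative at step 27, time=2.7000

Answer: 2.7000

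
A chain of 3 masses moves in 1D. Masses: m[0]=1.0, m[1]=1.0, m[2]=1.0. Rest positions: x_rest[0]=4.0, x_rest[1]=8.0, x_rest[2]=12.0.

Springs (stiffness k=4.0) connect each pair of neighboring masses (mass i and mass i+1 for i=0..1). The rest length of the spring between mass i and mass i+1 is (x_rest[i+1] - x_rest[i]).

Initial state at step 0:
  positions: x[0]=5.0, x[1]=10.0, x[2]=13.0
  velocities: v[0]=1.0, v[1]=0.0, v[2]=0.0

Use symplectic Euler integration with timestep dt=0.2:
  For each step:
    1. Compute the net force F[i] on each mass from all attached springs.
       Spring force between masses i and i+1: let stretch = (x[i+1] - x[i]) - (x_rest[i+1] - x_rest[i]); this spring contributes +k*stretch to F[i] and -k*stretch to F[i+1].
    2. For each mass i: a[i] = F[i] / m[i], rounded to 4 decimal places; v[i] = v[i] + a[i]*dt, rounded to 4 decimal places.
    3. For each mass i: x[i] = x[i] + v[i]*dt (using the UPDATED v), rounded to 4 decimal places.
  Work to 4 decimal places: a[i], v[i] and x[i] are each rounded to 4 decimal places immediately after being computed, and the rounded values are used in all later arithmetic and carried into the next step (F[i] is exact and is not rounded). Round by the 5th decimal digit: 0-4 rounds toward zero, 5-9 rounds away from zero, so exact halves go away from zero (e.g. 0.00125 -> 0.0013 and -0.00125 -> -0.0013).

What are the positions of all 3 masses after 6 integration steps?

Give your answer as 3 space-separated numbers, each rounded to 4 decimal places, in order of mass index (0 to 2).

Step 0: x=[5.0000 10.0000 13.0000] v=[1.0000 0.0000 0.0000]
Step 1: x=[5.3600 9.6800 13.1600] v=[1.8000 -1.6000 0.8000]
Step 2: x=[5.7712 9.2256 13.4032] v=[2.0560 -2.2720 1.2160]
Step 3: x=[6.0951 8.8869 13.6180] v=[1.6195 -1.6934 1.0739]
Step 4: x=[6.2257 8.8585 13.7158] v=[0.6529 -0.1420 0.4890]
Step 5: x=[6.1375 9.1860 13.6764] v=[-0.4409 1.6376 -0.1968]
Step 6: x=[5.8971 9.7442 13.5586] v=[-1.2021 2.7911 -0.5891]

Answer: 5.8971 9.7442 13.5586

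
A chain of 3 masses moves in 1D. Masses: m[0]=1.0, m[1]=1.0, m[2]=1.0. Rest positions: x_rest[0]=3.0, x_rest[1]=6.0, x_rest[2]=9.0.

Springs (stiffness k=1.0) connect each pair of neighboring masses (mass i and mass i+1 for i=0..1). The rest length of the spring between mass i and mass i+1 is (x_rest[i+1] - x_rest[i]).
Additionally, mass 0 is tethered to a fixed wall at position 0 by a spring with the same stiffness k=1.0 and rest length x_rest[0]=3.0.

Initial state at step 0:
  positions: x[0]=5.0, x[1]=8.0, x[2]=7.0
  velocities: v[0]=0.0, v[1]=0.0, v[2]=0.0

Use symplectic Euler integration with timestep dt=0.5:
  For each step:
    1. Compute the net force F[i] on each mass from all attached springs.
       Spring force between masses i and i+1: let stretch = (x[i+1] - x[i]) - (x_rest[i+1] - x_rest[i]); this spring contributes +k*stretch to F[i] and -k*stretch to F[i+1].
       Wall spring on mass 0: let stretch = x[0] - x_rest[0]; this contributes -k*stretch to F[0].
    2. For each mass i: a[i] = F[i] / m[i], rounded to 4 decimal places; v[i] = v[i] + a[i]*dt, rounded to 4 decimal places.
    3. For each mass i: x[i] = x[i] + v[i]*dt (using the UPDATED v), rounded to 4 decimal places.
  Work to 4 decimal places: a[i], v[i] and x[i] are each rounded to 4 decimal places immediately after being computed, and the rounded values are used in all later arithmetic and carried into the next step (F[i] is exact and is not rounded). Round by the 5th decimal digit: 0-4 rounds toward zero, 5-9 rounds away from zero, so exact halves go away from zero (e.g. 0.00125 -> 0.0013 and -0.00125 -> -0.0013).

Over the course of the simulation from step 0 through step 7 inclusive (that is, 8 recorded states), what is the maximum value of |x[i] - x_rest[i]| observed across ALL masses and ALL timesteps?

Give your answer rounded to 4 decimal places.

Answer: 2.6367

Derivation:
Step 0: x=[5.0000 8.0000 7.0000] v=[0.0000 0.0000 0.0000]
Step 1: x=[4.5000 7.0000 8.0000] v=[-1.0000 -2.0000 2.0000]
Step 2: x=[3.5000 5.6250 9.5000] v=[-2.0000 -2.7500 3.0000]
Step 3: x=[2.1563 4.6875 10.7813] v=[-2.6875 -1.8750 2.5625]
Step 4: x=[0.9063 4.6407 11.2891] v=[-2.5001 -0.0937 1.0156]
Step 5: x=[0.3633 5.3224 10.8848] v=[-1.0861 1.3633 -0.8086]
Step 6: x=[0.9692 6.1549 9.8399] v=[1.2118 1.6650 -2.0898]
Step 7: x=[2.6293 6.6123 8.6238] v=[3.3201 0.9147 -2.4323]
Max displacement = 2.6367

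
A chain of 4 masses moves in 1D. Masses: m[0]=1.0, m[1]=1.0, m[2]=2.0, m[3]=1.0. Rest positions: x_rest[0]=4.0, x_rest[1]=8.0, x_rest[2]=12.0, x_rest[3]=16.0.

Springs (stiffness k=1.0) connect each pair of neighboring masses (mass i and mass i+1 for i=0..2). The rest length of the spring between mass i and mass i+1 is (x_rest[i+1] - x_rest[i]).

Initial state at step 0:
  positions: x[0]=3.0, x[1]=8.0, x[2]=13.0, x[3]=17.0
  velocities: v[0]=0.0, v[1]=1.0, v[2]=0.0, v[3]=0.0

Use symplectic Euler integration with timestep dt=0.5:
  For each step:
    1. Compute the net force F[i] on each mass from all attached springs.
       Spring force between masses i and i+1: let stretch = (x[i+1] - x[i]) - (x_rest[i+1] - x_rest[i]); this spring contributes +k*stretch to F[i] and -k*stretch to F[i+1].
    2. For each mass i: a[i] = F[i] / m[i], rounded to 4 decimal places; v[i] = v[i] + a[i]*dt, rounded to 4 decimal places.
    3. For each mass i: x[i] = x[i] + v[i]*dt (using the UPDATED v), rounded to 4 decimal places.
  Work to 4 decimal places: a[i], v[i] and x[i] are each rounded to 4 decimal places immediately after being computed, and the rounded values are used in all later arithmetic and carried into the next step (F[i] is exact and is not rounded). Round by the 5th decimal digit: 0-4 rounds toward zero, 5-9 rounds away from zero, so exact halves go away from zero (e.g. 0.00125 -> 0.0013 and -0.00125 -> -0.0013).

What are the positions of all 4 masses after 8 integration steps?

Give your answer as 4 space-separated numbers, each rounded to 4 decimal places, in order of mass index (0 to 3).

Answer: 6.2575 10.1168 12.7431 16.1404

Derivation:
Step 0: x=[3.0000 8.0000 13.0000 17.0000] v=[0.0000 1.0000 0.0000 0.0000]
Step 1: x=[3.2500 8.5000 12.8750 17.0000] v=[0.5000 1.0000 -0.2500 0.0000]
Step 2: x=[3.8125 8.7813 12.7188 16.9688] v=[1.1250 0.5625 -0.3125 -0.0625]
Step 3: x=[4.6172 8.8048 12.6016 16.8751] v=[1.6094 0.0469 -0.2344 -0.1875]
Step 4: x=[5.4688 8.7306 12.5440 16.7130] v=[1.7032 -0.1485 -0.1152 -0.3243]
Step 5: x=[6.1359 8.7943 12.5309 16.5086] v=[1.3341 0.1273 -0.0263 -0.4088]
Step 6: x=[6.4676 9.1275 12.5479 16.3098] v=[0.6633 0.6664 0.0340 -0.3977]
Step 7: x=[6.4642 9.6509 12.6076 16.1705] v=[-0.0068 1.0467 0.1194 -0.2787]
Step 8: x=[6.2575 10.1168 12.7431 16.1404] v=[-0.4135 0.9317 0.2710 -0.0602]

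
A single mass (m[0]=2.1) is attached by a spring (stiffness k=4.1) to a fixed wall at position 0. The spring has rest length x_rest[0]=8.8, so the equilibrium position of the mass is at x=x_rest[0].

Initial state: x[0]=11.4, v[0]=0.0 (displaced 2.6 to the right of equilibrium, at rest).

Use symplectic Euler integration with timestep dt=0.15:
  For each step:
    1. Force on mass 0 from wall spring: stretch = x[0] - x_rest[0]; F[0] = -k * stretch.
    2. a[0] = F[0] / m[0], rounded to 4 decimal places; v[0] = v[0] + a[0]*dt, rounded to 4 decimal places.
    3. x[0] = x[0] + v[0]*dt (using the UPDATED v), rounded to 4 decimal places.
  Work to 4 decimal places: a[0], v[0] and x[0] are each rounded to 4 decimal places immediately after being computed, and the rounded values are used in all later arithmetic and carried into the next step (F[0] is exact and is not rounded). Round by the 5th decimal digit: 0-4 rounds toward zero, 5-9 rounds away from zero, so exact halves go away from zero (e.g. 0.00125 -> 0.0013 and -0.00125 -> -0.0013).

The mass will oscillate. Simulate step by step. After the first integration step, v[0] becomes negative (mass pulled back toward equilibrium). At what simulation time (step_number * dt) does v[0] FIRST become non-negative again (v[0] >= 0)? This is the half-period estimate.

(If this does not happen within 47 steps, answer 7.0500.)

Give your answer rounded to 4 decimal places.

Step 0: x=[11.4000] v=[0.0000]
Step 1: x=[11.2858] v=[-0.7614]
Step 2: x=[11.0624] v=[-1.4894]
Step 3: x=[10.7396] v=[-2.1520]
Step 4: x=[10.3316] v=[-2.7200]
Step 5: x=[9.8563] v=[-3.1685]
Step 6: x=[9.3346] v=[-3.4778]
Step 7: x=[8.7894] v=[-3.6344]
Step 8: x=[8.2447] v=[-3.6313]
Step 9: x=[7.7244] v=[-3.4687]
Step 10: x=[7.2513] v=[-3.1537]
Step 11: x=[6.8463] v=[-2.7001]
Step 12: x=[6.5271] v=[-2.1279]
Step 13: x=[6.3078] v=[-1.4623]
Step 14: x=[6.1979] v=[-0.7324]
Step 15: x=[6.2023] v=[0.0296]
First v>=0 after going negative at step 15, time=2.2500

Answer: 2.2500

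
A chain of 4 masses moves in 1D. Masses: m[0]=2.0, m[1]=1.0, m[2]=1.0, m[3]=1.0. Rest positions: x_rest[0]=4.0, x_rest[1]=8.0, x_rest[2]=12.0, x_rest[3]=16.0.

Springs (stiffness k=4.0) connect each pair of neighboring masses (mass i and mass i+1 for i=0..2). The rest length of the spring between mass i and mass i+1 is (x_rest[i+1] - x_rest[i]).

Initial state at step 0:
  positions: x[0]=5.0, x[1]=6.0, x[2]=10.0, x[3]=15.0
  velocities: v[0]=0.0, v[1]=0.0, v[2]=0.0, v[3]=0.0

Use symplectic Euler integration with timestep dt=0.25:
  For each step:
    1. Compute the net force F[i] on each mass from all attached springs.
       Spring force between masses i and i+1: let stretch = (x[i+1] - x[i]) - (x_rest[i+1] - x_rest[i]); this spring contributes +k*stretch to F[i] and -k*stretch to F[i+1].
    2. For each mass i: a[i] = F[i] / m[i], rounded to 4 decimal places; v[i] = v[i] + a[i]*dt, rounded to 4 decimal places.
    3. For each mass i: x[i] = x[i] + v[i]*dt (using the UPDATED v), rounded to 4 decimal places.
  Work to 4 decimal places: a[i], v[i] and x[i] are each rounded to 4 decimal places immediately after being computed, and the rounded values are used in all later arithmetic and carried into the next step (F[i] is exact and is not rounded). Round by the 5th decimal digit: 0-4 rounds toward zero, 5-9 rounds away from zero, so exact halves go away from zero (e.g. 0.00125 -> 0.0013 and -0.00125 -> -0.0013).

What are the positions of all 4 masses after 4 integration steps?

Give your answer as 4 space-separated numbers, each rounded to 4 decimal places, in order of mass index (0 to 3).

Step 0: x=[5.0000 6.0000 10.0000 15.0000] v=[0.0000 0.0000 0.0000 0.0000]
Step 1: x=[4.6250 6.7500 10.2500 14.7500] v=[-1.5000 3.0000 1.0000 -1.0000]
Step 2: x=[4.0156 7.8438 10.7500 14.3750] v=[-2.4375 4.3750 2.0000 -1.5000]
Step 3: x=[3.3848 8.7071 11.4297 14.0938] v=[-2.5234 3.4530 2.7188 -1.1250]
Step 4: x=[2.9192 8.9204 12.0948 14.1465] v=[-1.8623 0.8533 2.6603 0.2109]

Answer: 2.9192 8.9204 12.0948 14.1465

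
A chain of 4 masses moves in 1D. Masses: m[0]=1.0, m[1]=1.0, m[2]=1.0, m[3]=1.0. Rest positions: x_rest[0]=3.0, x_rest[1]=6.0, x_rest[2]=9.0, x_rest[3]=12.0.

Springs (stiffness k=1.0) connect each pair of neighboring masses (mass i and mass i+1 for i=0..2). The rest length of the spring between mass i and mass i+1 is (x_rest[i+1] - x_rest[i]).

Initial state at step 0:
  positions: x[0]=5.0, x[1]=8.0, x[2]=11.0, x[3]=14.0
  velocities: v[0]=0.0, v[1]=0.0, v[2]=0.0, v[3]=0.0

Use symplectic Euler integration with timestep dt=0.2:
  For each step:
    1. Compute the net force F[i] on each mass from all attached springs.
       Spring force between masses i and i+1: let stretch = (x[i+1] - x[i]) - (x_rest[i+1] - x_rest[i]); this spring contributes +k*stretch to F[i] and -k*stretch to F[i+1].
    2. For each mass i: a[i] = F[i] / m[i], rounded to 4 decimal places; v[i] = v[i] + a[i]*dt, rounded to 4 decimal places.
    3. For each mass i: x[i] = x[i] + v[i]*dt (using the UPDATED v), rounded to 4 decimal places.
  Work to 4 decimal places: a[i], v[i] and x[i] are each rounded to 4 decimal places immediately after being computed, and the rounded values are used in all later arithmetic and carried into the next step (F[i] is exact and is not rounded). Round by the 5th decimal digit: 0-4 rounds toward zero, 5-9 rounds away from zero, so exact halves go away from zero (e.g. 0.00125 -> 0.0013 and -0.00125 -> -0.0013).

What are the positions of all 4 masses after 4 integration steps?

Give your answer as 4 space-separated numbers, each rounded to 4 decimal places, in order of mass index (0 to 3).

Step 0: x=[5.0000 8.0000 11.0000 14.0000] v=[0.0000 0.0000 0.0000 0.0000]
Step 1: x=[5.0000 8.0000 11.0000 14.0000] v=[0.0000 0.0000 0.0000 0.0000]
Step 2: x=[5.0000 8.0000 11.0000 14.0000] v=[0.0000 0.0000 0.0000 0.0000]
Step 3: x=[5.0000 8.0000 11.0000 14.0000] v=[0.0000 0.0000 0.0000 0.0000]
Step 4: x=[5.0000 8.0000 11.0000 14.0000] v=[0.0000 0.0000 0.0000 0.0000]

Answer: 5.0000 8.0000 11.0000 14.0000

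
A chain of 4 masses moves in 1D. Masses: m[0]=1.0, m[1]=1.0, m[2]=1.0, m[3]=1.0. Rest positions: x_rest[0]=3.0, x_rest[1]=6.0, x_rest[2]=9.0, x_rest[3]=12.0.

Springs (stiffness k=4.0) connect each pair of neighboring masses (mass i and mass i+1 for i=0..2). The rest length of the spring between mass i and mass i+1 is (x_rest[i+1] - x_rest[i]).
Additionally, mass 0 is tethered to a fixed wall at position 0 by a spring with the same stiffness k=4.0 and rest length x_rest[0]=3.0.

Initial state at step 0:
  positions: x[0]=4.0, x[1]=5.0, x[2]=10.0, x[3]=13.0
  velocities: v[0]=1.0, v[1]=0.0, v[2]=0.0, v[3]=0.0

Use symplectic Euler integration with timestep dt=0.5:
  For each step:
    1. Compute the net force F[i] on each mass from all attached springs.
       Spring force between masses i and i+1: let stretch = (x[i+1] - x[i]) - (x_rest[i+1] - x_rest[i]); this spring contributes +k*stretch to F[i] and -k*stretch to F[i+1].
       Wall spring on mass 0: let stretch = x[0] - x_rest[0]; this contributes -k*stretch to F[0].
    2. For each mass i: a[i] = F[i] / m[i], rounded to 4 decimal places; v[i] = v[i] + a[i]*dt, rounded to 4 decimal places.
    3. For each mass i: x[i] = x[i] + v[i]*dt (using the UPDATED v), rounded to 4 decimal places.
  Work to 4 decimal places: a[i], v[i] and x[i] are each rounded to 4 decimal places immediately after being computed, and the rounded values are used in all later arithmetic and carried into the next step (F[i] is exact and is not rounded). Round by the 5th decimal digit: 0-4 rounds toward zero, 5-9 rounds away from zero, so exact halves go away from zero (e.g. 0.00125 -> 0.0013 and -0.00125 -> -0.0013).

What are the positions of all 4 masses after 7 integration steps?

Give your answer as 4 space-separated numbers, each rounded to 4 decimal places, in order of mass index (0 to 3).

Answer: 5.0000 3.5000 10.0000 11.0000

Derivation:
Step 0: x=[4.0000 5.0000 10.0000 13.0000] v=[1.0000 0.0000 0.0000 0.0000]
Step 1: x=[1.5000 9.0000 8.0000 13.0000] v=[-5.0000 8.0000 -4.0000 0.0000]
Step 2: x=[5.0000 4.5000 12.0000 11.0000] v=[7.0000 -9.0000 8.0000 -4.0000]
Step 3: x=[3.0000 8.0000 7.5000 13.0000] v=[-4.0000 7.0000 -9.0000 4.0000]
Step 4: x=[3.0000 6.0000 9.0000 12.5000] v=[0.0000 -4.0000 3.0000 -1.0000]
Step 5: x=[3.0000 4.0000 11.0000 11.5000] v=[0.0000 -4.0000 4.0000 -2.0000]
Step 6: x=[1.0000 8.0000 6.5000 13.0000] v=[-4.0000 8.0000 -9.0000 3.0000]
Step 7: x=[5.0000 3.5000 10.0000 11.0000] v=[8.0000 -9.0000 7.0000 -4.0000]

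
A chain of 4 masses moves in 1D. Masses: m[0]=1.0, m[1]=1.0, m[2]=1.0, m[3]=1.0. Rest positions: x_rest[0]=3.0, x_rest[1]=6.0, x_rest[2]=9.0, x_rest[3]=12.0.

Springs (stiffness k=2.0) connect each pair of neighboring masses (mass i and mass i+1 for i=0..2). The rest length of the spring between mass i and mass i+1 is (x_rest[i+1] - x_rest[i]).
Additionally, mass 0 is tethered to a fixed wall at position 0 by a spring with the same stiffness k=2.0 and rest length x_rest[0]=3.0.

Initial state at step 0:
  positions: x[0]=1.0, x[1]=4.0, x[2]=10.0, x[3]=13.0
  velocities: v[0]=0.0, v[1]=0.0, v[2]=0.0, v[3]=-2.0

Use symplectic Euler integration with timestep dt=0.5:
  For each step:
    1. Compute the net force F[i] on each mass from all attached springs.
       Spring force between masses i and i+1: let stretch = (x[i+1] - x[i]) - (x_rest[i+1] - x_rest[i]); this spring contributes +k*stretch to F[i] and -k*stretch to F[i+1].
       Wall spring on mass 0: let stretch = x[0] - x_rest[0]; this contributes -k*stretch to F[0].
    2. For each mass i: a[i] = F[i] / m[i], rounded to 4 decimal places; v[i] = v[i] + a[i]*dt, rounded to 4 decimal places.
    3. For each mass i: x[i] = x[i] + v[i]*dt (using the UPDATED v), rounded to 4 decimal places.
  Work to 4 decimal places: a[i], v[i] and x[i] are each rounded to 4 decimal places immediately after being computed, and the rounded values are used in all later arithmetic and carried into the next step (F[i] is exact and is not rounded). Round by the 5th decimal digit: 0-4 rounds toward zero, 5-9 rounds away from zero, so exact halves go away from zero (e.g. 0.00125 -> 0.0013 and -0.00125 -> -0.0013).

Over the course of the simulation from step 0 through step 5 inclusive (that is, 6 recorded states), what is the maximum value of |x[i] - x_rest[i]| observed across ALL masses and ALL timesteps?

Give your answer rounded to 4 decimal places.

Step 0: x=[1.0000 4.0000 10.0000 13.0000] v=[0.0000 0.0000 0.0000 -2.0000]
Step 1: x=[2.0000 5.5000 8.5000 12.0000] v=[2.0000 3.0000 -3.0000 -2.0000]
Step 2: x=[3.7500 6.7500 7.2500 10.7500] v=[3.5000 2.5000 -2.5000 -2.5000]
Step 3: x=[5.1250 6.7500 7.5000 9.2500] v=[2.7500 0.0000 0.5000 -3.0000]
Step 4: x=[4.7500 6.3125 8.2500 8.3750] v=[-0.7500 -0.8750 1.5000 -1.7500]
Step 5: x=[2.7813 6.0625 8.0938 8.9375] v=[-3.9375 -0.5000 -0.3125 1.1250]
Max displacement = 3.6250

Answer: 3.6250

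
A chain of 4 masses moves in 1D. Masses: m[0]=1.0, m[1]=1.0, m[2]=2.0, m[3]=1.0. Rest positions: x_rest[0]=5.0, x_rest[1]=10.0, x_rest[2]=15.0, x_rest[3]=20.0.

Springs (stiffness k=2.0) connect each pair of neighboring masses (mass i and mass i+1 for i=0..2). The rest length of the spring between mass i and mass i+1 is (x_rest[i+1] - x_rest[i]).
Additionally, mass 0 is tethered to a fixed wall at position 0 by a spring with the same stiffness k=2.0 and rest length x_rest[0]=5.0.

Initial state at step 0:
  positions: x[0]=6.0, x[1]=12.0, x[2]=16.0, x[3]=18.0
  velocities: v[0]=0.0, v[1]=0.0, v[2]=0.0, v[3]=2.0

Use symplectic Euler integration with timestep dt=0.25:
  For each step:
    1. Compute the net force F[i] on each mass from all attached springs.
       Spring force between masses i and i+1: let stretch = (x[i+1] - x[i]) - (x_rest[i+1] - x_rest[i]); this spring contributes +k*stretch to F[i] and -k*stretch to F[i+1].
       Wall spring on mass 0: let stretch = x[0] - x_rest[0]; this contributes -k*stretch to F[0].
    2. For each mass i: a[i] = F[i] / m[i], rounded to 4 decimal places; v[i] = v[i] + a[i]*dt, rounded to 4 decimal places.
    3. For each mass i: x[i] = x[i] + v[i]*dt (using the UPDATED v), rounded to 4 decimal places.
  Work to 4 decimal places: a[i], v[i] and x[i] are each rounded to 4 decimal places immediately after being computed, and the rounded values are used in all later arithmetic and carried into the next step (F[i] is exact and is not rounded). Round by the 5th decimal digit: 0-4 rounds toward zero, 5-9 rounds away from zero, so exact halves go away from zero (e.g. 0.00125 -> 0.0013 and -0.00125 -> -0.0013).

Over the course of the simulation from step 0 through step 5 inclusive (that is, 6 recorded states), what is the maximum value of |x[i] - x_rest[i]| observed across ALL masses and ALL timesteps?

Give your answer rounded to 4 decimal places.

Step 0: x=[6.0000 12.0000 16.0000 18.0000] v=[0.0000 0.0000 0.0000 2.0000]
Step 1: x=[6.0000 11.7500 15.8750 18.8750] v=[0.0000 -1.0000 -0.5000 3.5000]
Step 2: x=[5.9688 11.2969 15.6797 20.0000] v=[-0.1250 -1.8125 -0.7813 4.5000]
Step 3: x=[5.8575 10.7256 15.4805 21.2100] v=[-0.4454 -2.2852 -0.7969 4.8399]
Step 4: x=[5.6225 10.1402 15.3422 22.3288] v=[-0.9401 -2.3418 -0.5533 4.4752]
Step 5: x=[5.2494 9.6403 15.3154 23.1993] v=[-1.4925 -1.9997 -0.1072 3.4819]
Max displacement = 3.1993

Answer: 3.1993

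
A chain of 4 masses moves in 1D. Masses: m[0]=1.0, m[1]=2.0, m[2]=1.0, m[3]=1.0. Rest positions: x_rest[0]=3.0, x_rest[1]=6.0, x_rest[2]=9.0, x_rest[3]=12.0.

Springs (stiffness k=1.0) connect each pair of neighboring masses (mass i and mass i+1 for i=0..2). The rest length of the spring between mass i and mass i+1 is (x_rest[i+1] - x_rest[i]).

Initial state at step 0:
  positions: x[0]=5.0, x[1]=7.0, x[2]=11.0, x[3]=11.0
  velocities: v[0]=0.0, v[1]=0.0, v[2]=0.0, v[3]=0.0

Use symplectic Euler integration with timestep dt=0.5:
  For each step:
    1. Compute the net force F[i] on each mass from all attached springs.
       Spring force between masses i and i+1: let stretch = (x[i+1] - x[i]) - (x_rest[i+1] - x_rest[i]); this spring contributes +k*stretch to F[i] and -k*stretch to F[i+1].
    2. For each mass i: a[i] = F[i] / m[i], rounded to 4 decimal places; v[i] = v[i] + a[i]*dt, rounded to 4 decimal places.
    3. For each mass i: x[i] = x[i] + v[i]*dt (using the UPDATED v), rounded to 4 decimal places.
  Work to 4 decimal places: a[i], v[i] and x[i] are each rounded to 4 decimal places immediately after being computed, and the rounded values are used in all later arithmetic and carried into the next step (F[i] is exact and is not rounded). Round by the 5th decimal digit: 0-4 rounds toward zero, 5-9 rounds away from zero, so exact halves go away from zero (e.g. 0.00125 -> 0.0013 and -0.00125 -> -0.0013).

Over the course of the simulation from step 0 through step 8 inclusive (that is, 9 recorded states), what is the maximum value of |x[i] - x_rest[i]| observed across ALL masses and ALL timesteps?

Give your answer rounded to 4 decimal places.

Step 0: x=[5.0000 7.0000 11.0000 11.0000] v=[0.0000 0.0000 0.0000 0.0000]
Step 1: x=[4.7500 7.2500 10.0000 11.7500] v=[-0.5000 0.5000 -2.0000 1.5000]
Step 2: x=[4.3750 7.5313 8.7500 12.8125] v=[-0.7500 0.5625 -2.5000 2.1250]
Step 3: x=[4.0391 7.5704 8.2110 13.6094] v=[-0.6719 0.0781 -1.0781 1.5938]
Step 4: x=[3.8360 7.2481 8.8614 13.8067] v=[-0.4063 -0.6446 1.3008 0.3946]
Step 5: x=[3.7359 6.7010 10.3448 13.5177] v=[-0.2003 -1.0943 2.9668 -0.5781]
Step 6: x=[3.6270 6.2387 11.7105 13.1854] v=[-0.2178 -0.9246 2.7314 -0.6646]
Step 7: x=[3.4210 6.1339 12.0770 13.2344] v=[-0.4120 -0.2096 0.7330 0.0980]
Step 8: x=[3.1432 6.4329 11.2471 13.7441] v=[-0.5556 0.5980 -1.6599 1.0193]
Max displacement = 3.0770

Answer: 3.0770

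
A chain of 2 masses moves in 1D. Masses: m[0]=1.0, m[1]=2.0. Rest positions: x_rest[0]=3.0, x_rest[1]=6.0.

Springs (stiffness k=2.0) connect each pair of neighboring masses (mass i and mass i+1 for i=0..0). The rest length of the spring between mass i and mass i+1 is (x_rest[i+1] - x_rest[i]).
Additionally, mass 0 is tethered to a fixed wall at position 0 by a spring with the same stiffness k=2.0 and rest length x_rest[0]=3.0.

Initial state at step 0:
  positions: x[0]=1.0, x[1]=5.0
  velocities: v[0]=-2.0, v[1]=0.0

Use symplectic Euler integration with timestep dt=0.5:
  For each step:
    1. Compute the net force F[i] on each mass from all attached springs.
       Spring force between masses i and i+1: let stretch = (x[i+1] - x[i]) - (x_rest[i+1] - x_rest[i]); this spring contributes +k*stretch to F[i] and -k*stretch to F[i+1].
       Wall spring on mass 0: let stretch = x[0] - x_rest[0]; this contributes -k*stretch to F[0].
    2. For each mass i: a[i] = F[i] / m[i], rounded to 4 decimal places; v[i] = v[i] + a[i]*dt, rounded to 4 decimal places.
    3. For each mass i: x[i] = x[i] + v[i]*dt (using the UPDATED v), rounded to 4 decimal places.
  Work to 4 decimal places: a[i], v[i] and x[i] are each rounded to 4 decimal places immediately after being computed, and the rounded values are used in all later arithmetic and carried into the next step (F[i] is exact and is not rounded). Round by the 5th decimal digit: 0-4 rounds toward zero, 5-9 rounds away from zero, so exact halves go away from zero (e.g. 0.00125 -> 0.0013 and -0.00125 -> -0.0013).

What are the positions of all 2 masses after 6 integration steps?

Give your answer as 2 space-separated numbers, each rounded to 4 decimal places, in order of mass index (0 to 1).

Answer: 1.8648 6.4180

Derivation:
Step 0: x=[1.0000 5.0000] v=[-2.0000 0.0000]
Step 1: x=[1.5000 4.7500] v=[1.0000 -0.5000]
Step 2: x=[2.8750 4.4375] v=[2.7500 -0.6250]
Step 3: x=[3.5938 4.4844] v=[1.4375 0.0938]
Step 4: x=[2.9610 5.0587] v=[-1.2657 1.1485]
Step 5: x=[1.8965 5.8586] v=[-2.1290 1.5997]
Step 6: x=[1.8648 6.4180] v=[-0.0634 1.1187]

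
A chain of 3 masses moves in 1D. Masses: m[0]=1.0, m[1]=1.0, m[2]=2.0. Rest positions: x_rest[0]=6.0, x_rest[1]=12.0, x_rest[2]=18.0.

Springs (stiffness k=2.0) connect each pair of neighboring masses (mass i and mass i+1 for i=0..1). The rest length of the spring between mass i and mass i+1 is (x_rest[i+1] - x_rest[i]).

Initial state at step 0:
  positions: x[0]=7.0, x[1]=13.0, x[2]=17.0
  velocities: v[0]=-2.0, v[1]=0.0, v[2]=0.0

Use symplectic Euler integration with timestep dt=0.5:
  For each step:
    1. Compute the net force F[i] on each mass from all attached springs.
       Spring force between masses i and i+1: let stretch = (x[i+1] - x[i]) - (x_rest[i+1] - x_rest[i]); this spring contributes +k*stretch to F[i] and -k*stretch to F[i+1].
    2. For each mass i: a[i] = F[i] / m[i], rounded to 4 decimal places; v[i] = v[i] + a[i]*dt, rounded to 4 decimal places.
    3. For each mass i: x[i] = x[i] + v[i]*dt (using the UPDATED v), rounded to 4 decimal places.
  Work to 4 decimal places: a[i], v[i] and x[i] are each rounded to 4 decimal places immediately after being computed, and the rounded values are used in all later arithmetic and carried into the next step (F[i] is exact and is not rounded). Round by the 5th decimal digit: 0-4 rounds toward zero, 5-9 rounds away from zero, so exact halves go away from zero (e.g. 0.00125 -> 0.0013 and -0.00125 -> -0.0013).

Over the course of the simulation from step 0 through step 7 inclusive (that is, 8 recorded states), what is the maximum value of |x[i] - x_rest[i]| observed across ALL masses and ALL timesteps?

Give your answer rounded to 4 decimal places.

Step 0: x=[7.0000 13.0000 17.0000] v=[-2.0000 0.0000 0.0000]
Step 1: x=[6.0000 12.0000 17.5000] v=[-2.0000 -2.0000 1.0000]
Step 2: x=[5.0000 10.7500 18.1250] v=[-2.0000 -2.5000 1.2500]
Step 3: x=[3.8750 10.3125 18.4063] v=[-2.2500 -0.8750 0.5625]
Step 4: x=[2.9688 10.7032 18.1641] v=[-1.8125 0.7813 -0.4844]
Step 5: x=[2.9298 10.9571 17.5567] v=[-0.0781 0.5078 -1.2149]
Step 6: x=[3.9044 10.4972 16.7994] v=[1.9492 -0.9199 -1.5147]
Step 7: x=[5.1754 9.8920 15.9665] v=[2.5420 -1.2105 -1.6658]
Max displacement = 3.0702

Answer: 3.0702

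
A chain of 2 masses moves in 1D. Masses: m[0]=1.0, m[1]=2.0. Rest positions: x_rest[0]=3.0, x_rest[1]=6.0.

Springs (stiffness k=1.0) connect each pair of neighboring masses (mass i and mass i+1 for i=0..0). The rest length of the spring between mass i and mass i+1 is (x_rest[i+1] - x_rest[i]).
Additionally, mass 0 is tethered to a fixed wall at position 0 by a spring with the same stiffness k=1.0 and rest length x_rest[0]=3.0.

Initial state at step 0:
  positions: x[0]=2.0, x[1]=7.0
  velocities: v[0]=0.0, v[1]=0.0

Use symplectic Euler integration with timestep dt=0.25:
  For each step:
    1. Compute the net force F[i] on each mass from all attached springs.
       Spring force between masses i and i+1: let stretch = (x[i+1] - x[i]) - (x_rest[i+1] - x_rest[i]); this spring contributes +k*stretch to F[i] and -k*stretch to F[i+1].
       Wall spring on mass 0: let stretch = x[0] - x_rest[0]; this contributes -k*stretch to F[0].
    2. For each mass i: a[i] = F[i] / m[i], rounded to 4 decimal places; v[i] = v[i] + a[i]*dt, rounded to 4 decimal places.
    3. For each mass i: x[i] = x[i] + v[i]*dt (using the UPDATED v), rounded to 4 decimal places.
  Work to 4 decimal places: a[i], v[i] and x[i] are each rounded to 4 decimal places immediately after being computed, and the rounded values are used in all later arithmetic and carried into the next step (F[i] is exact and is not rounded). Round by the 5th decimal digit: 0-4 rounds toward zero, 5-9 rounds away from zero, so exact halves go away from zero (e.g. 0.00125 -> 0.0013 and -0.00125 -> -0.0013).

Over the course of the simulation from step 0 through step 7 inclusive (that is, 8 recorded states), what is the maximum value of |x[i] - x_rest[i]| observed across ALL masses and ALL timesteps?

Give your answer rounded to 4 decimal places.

Answer: 1.5382

Derivation:
Step 0: x=[2.0000 7.0000] v=[0.0000 0.0000]
Step 1: x=[2.1875 6.9375] v=[0.7500 -0.2500]
Step 2: x=[2.5352 6.8203] v=[1.3906 -0.4688]
Step 3: x=[2.9922 6.6629] v=[1.8281 -0.6295]
Step 4: x=[3.4916 6.4846] v=[1.9977 -0.7134]
Step 5: x=[3.9599 6.3065] v=[1.8731 -0.7125]
Step 6: x=[4.3274 6.1488] v=[1.4698 -0.6308]
Step 7: x=[4.5382 6.0279] v=[0.8433 -0.4835]
Max displacement = 1.5382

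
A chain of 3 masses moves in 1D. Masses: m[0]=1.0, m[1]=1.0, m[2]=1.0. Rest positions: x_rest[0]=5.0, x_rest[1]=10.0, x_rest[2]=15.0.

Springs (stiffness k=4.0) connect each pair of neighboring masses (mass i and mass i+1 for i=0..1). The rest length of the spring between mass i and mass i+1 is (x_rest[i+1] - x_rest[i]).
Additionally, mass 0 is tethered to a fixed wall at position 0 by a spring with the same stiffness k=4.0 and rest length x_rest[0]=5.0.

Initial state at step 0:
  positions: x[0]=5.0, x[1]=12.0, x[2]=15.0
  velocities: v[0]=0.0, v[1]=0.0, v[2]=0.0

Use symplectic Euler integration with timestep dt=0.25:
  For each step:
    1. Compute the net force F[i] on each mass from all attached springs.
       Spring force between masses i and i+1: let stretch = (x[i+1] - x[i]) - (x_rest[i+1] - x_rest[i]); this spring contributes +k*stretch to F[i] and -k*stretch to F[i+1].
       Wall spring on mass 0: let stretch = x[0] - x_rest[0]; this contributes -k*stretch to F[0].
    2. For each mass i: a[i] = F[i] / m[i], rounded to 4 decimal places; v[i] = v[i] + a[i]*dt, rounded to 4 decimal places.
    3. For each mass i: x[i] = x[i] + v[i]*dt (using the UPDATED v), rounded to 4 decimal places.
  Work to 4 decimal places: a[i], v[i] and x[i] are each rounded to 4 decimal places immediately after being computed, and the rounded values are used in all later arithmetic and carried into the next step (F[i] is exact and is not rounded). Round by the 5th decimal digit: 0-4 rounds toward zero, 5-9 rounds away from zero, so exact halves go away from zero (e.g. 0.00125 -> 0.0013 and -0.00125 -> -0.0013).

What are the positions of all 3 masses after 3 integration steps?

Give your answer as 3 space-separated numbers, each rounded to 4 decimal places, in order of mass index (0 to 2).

Answer: 5.9375 9.1563 16.4063

Derivation:
Step 0: x=[5.0000 12.0000 15.0000] v=[0.0000 0.0000 0.0000]
Step 1: x=[5.5000 11.0000 15.5000] v=[2.0000 -4.0000 2.0000]
Step 2: x=[6.0000 9.7500 16.1250] v=[2.0000 -5.0000 2.5000]
Step 3: x=[5.9375 9.1563 16.4063] v=[-0.2500 -2.3750 1.1250]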